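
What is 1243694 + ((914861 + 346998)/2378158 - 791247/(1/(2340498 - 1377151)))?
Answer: -1812737094654850511/2378158 ≈ -7.6224e+11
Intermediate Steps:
1243694 + ((914861 + 346998)/2378158 - 791247/(1/(2340498 - 1377151))) = 1243694 + (1261859*(1/2378158) - 791247/(1/963347)) = 1243694 + (1261859/2378158 - 791247/1/963347) = 1243694 + (1261859/2378158 - 791247*963347) = 1243694 + (1261859/2378158 - 762245423709) = 1243694 - 1812740052355686163/2378158 = -1812737094654850511/2378158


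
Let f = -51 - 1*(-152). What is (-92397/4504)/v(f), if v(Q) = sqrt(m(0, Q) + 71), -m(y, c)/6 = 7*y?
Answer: -92397*sqrt(71)/319784 ≈ -2.4346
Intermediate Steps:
f = 101 (f = -51 + 152 = 101)
m(y, c) = -42*y
v(Q) = sqrt(71) (v(Q) = sqrt(-42*0 + 71) = sqrt(0 + 71) = sqrt(71))
(-92397/4504)/v(f) = (-92397/4504)/(sqrt(71)) = (-92397*1/4504)*(sqrt(71)/71) = -92397*sqrt(71)/319784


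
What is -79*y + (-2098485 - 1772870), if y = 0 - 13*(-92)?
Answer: -3965839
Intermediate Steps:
y = 1196 (y = 0 + 1196 = 1196)
-79*y + (-2098485 - 1772870) = -79*1196 + (-2098485 - 1772870) = -94484 - 3871355 = -3965839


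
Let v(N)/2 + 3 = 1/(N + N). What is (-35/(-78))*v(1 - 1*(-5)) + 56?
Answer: 24983/468 ≈ 53.382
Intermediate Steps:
v(N) = -6 + 1/N (v(N) = -6 + 2/(N + N) = -6 + 2/((2*N)) = -6 + 2*(1/(2*N)) = -6 + 1/N)
(-35/(-78))*v(1 - 1*(-5)) + 56 = (-35/(-78))*(-6 + 1/(1 - 1*(-5))) + 56 = (-35*(-1/78))*(-6 + 1/(1 + 5)) + 56 = 35*(-6 + 1/6)/78 + 56 = 35*(-6 + ⅙)/78 + 56 = (35/78)*(-35/6) + 56 = -1225/468 + 56 = 24983/468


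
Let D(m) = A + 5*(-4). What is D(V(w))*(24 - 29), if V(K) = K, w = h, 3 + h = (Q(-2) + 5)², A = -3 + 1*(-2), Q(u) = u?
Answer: 125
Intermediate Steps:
A = -5 (A = -3 - 2 = -5)
h = 6 (h = -3 + (-2 + 5)² = -3 + 3² = -3 + 9 = 6)
w = 6
D(m) = -25 (D(m) = -5 + 5*(-4) = -5 - 20 = -25)
D(V(w))*(24 - 29) = -25*(24 - 29) = -25*(-5) = 125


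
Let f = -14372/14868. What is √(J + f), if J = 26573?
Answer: 2*√10197821606/1239 ≈ 163.01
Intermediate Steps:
f = -3593/3717 (f = -14372*1/14868 = -3593/3717 ≈ -0.96664)
√(J + f) = √(26573 - 3593/3717) = √(98768248/3717) = 2*√10197821606/1239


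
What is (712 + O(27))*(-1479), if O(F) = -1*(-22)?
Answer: -1085586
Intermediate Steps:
O(F) = 22
(712 + O(27))*(-1479) = (712 + 22)*(-1479) = 734*(-1479) = -1085586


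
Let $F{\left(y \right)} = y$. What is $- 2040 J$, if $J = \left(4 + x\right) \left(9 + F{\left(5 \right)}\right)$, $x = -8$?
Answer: $114240$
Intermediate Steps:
$J = -56$ ($J = \left(4 - 8\right) \left(9 + 5\right) = \left(-4\right) 14 = -56$)
$- 2040 J = \left(-2040\right) \left(-56\right) = 114240$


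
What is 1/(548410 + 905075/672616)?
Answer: 672616/368870245635 ≈ 1.8234e-6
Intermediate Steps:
1/(548410 + 905075/672616) = 1/(368870245635/672616) = 672616/368870245635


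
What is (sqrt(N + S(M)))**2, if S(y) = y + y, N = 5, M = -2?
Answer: 1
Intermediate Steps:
S(y) = 2*y
(sqrt(N + S(M)))**2 = (sqrt(5 + 2*(-2)))**2 = (sqrt(5 - 4))**2 = (sqrt(1))**2 = 1**2 = 1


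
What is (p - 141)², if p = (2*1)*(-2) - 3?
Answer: 21904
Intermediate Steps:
p = -7 (p = 2*(-2) - 3 = -4 - 3 = -7)
(p - 141)² = (-7 - 141)² = (-148)² = 21904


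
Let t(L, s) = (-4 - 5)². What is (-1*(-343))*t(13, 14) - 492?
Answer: 27291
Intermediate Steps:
t(L, s) = 81 (t(L, s) = (-9)² = 81)
(-1*(-343))*t(13, 14) - 492 = -1*(-343)*81 - 492 = 343*81 - 492 = 27783 - 492 = 27291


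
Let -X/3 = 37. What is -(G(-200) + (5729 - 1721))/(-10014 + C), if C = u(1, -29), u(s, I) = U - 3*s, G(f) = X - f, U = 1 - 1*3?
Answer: 4097/10019 ≈ 0.40892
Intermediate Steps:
X = -111 (X = -3*37 = -111)
U = -2 (U = 1 - 3 = -2)
G(f) = -111 - f
u(s, I) = -2 - 3*s
C = -5 (C = -2 - 3*1 = -2 - 3 = -5)
-(G(-200) + (5729 - 1721))/(-10014 + C) = -((-111 - 1*(-200)) + (5729 - 1721))/(-10014 - 5) = -((-111 + 200) + 4008)/(-10019) = -(89 + 4008)*(-1)/10019 = -4097*(-1)/10019 = -1*(-4097/10019) = 4097/10019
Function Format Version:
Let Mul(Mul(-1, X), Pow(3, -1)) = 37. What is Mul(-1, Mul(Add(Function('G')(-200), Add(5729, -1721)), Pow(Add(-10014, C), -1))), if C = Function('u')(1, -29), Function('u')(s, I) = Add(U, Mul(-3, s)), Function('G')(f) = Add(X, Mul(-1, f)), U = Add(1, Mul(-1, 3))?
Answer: Rational(4097, 10019) ≈ 0.40892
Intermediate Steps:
X = -111 (X = Mul(-3, 37) = -111)
U = -2 (U = Add(1, -3) = -2)
Function('G')(f) = Add(-111, Mul(-1, f))
Function('u')(s, I) = Add(-2, Mul(-3, s))
C = -5 (C = Add(-2, Mul(-3, 1)) = Add(-2, -3) = -5)
Mul(-1, Mul(Add(Function('G')(-200), Add(5729, -1721)), Pow(Add(-10014, C), -1))) = Mul(-1, Mul(Add(Add(-111, Mul(-1, -200)), Add(5729, -1721)), Pow(Add(-10014, -5), -1))) = Mul(-1, Mul(Add(Add(-111, 200), 4008), Pow(-10019, -1))) = Mul(-1, Mul(Add(89, 4008), Rational(-1, 10019))) = Mul(-1, Mul(4097, Rational(-1, 10019))) = Mul(-1, Rational(-4097, 10019)) = Rational(4097, 10019)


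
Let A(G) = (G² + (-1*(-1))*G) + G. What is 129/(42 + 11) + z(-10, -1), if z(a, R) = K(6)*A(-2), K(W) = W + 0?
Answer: 129/53 ≈ 2.4340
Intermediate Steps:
A(G) = G² + 2*G (A(G) = (G² + 1*G) + G = (G² + G) + G = (G + G²) + G = G² + 2*G)
K(W) = W
z(a, R) = 0 (z(a, R) = 6*(-2*(2 - 2)) = 6*(-2*0) = 6*0 = 0)
129/(42 + 11) + z(-10, -1) = 129/(42 + 11) + 0 = 129/53 + 0 = 129/53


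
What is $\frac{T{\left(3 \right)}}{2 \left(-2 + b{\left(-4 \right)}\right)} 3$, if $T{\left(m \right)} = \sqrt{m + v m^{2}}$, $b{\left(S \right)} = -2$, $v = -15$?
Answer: $- \frac{3 i \sqrt{33}}{4} \approx - 4.3084 i$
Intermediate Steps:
$T{\left(m \right)} = \sqrt{m - 15 m^{2}}$
$\frac{T{\left(3 \right)}}{2 \left(-2 + b{\left(-4 \right)}\right)} 3 = \frac{\sqrt{3 \left(1 - 45\right)}}{2 \left(-2 - 2\right)} 3 = \frac{\sqrt{3 \left(1 - 45\right)}}{2 \left(-4\right)} 3 = \frac{\sqrt{3 \left(-44\right)}}{-8} \cdot 3 = \sqrt{-132} \left(- \frac{1}{8}\right) 3 = 2 i \sqrt{33} \left(- \frac{1}{8}\right) 3 = - \frac{i \sqrt{33}}{4} \cdot 3 = - \frac{3 i \sqrt{33}}{4}$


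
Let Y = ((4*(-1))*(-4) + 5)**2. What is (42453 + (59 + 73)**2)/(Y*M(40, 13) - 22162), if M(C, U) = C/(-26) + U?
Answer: -778401/222397 ≈ -3.5001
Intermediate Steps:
M(C, U) = U - C/26 (M(C, U) = C*(-1/26) + U = -C/26 + U = U - C/26)
Y = 441 (Y = (-4*(-4) + 5)**2 = (16 + 5)**2 = 21**2 = 441)
(42453 + (59 + 73)**2)/(Y*M(40, 13) - 22162) = (42453 + (59 + 73)**2)/(441*(13 - 1/26*40) - 22162) = (42453 + 132**2)/(441*(13 - 20/13) - 22162) = (42453 + 17424)/(441*(149/13) - 22162) = 59877/(65709/13 - 22162) = 59877/(-222397/13) = 59877*(-13/222397) = -778401/222397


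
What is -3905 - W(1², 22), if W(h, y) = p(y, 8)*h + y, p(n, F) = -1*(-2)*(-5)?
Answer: -3917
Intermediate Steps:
p(n, F) = -10 (p(n, F) = 2*(-5) = -10)
W(h, y) = y - 10*h (W(h, y) = -10*h + y = y - 10*h)
-3905 - W(1², 22) = -3905 - (22 - 10*1²) = -3905 - (22 - 10*1) = -3905 - (22 - 10) = -3905 - 1*12 = -3905 - 12 = -3917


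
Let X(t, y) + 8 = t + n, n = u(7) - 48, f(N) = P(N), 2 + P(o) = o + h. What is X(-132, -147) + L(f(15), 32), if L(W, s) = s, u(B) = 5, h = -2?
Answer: -151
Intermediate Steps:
P(o) = -4 + o (P(o) = -2 + (o - 2) = -2 + (-2 + o) = -4 + o)
f(N) = -4 + N
n = -43 (n = 5 - 48 = -43)
X(t, y) = -51 + t (X(t, y) = -8 + (t - 43) = -8 + (-43 + t) = -51 + t)
X(-132, -147) + L(f(15), 32) = (-51 - 132) + 32 = -183 + 32 = -151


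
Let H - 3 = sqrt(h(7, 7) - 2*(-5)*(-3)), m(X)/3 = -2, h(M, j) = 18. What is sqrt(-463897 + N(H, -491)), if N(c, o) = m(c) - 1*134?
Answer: I*sqrt(464037) ≈ 681.2*I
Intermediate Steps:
m(X) = -6 (m(X) = 3*(-2) = -6)
H = 3 + 2*I*sqrt(3) (H = 3 + sqrt(18 - 2*(-5)*(-3)) = 3 + sqrt(18 + 10*(-3)) = 3 + sqrt(18 - 30) = 3 + sqrt(-12) = 3 + 2*I*sqrt(3) ≈ 3.0 + 3.4641*I)
N(c, o) = -140 (N(c, o) = -6 - 1*134 = -6 - 134 = -140)
sqrt(-463897 + N(H, -491)) = sqrt(-463897 - 140) = sqrt(-464037) = I*sqrt(464037)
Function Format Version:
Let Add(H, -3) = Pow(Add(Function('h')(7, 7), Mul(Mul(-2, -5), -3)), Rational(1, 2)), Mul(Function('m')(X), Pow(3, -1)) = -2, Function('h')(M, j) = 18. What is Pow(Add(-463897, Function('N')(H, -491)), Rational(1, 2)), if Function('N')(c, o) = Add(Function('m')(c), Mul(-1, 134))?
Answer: Mul(I, Pow(464037, Rational(1, 2))) ≈ Mul(681.20, I)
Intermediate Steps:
Function('m')(X) = -6 (Function('m')(X) = Mul(3, -2) = -6)
H = Add(3, Mul(2, I, Pow(3, Rational(1, 2)))) (H = Add(3, Pow(Add(18, Mul(Mul(-2, -5), -3)), Rational(1, 2))) = Add(3, Pow(Add(18, Mul(10, -3)), Rational(1, 2))) = Add(3, Pow(Add(18, -30), Rational(1, 2))) = Add(3, Pow(-12, Rational(1, 2))) = Add(3, Mul(2, I, Pow(3, Rational(1, 2)))) ≈ Add(3.0000, Mul(3.4641, I)))
Function('N')(c, o) = -140 (Function('N')(c, o) = Add(-6, Mul(-1, 134)) = Add(-6, -134) = -140)
Pow(Add(-463897, Function('N')(H, -491)), Rational(1, 2)) = Pow(Add(-463897, -140), Rational(1, 2)) = Pow(-464037, Rational(1, 2)) = Mul(I, Pow(464037, Rational(1, 2)))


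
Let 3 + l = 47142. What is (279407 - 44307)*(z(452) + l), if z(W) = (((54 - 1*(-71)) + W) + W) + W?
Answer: 11430562000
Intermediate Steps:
l = 47139 (l = -3 + 47142 = 47139)
z(W) = 125 + 3*W (z(W) = (((54 + 71) + W) + W) + W = ((125 + W) + W) + W = (125 + 2*W) + W = 125 + 3*W)
(279407 - 44307)*(z(452) + l) = (279407 - 44307)*((125 + 3*452) + 47139) = 235100*((125 + 1356) + 47139) = 235100*(1481 + 47139) = 235100*48620 = 11430562000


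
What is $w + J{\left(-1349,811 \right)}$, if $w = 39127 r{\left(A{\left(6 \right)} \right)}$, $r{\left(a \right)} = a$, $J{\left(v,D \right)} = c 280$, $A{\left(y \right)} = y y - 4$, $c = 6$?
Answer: $1253744$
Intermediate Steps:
$A{\left(y \right)} = -4 + y^{2}$ ($A{\left(y \right)} = y^{2} - 4 = -4 + y^{2}$)
$J{\left(v,D \right)} = 1680$ ($J{\left(v,D \right)} = 6 \cdot 280 = 1680$)
$w = 1252064$ ($w = 39127 \left(-4 + 6^{2}\right) = 39127 \left(-4 + 36\right) = 39127 \cdot 32 = 1252064$)
$w + J{\left(-1349,811 \right)} = 1252064 + 1680 = 1253744$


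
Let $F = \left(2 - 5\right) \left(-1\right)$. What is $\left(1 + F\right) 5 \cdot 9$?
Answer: $180$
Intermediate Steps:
$F = 3$ ($F = \left(2 - 5\right) \left(-1\right) = \left(-3\right) \left(-1\right) = 3$)
$\left(1 + F\right) 5 \cdot 9 = \left(1 + 3\right) 5 \cdot 9 = 4 \cdot 45 = 180$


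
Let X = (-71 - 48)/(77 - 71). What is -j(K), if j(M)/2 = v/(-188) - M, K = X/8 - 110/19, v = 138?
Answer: -322963/21432 ≈ -15.069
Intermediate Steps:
X = -119/6 ≈ -19.833
K = -7541/912 (K = -119/6/8 - 110/19 = -119/6*⅛ - 110*1/19 = -119/48 - 110/19 = -7541/912 ≈ -8.2686)
j(M) = -69/47 - 2*M (j(M) = 2*(138/(-188) - M) = 2*(138*(-1/188) - M) = 2*(-69/94 - M) = -69/47 - 2*M)
-j(K) = -(-69/47 - 2*(-7541/912)) = -(-69/47 + 7541/456) = -1*322963/21432 = -322963/21432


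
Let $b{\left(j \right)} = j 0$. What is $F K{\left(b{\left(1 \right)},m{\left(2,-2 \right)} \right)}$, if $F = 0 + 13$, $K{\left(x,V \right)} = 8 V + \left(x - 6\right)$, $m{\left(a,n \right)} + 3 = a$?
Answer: $-182$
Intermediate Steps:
$m{\left(a,n \right)} = -3 + a$
$b{\left(j \right)} = 0$
$K{\left(x,V \right)} = -6 + x + 8 V$ ($K{\left(x,V \right)} = 8 V + \left(x - 6\right) = 8 V + \left(-6 + x\right) = -6 + x + 8 V$)
$F = 13$
$F K{\left(b{\left(1 \right)},m{\left(2,-2 \right)} \right)} = 13 \left(-6 + 0 + 8 \left(-3 + 2\right)\right) = 13 \left(-6 + 0 + 8 \left(-1\right)\right) = 13 \left(-6 + 0 - 8\right) = 13 \left(-14\right) = -182$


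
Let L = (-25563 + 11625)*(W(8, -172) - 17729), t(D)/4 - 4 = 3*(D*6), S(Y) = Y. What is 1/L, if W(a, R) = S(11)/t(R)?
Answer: 6184/1528108540227 ≈ 4.0468e-9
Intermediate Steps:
t(D) = 16 + 72*D (t(D) = 16 + 4*(3*(D*6)) = 16 + 4*(3*(6*D)) = 16 + 4*(18*D) = 16 + 72*D)
W(a, R) = 11/(16 + 72*R)
L = 1528108540227/6184 (L = (-25563 + 11625)*(11/(8*(2 + 9*(-172))) - 17729) = -13938*(11/(8*(2 - 1548)) - 17729) = -13938*((11/8)/(-1546) - 17729) = -13938*((11/8)*(-1/1546) - 17729) = -13938*(-11/12368 - 17729) = -13938*(-219272283/12368) = 1528108540227/6184 ≈ 2.4711e+8)
1/L = 1/(1528108540227/6184) = 6184/1528108540227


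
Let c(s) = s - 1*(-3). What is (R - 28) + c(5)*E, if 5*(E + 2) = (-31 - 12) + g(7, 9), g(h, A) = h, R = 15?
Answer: -433/5 ≈ -86.600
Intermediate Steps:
c(s) = 3 + s (c(s) = s + 3 = 3 + s)
E = -46/5 (E = -2 + ((-31 - 12) + 7)/5 = -2 + (-43 + 7)/5 = -2 + (1/5)*(-36) = -2 - 36/5 = -46/5 ≈ -9.2000)
(R - 28) + c(5)*E = (15 - 28) + (3 + 5)*(-46/5) = -13 + 8*(-46/5) = -13 - 368/5 = -433/5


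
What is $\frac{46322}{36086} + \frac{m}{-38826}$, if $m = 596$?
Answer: $\frac{444247679}{350268759} \approx 1.2683$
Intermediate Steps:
$\frac{46322}{36086} + \frac{m}{-38826} = \frac{46322}{36086} + \frac{596}{-38826} = 46322 \cdot \frac{1}{36086} + 596 \left(- \frac{1}{38826}\right) = \frac{23161}{18043} - \frac{298}{19413} = \frac{444247679}{350268759}$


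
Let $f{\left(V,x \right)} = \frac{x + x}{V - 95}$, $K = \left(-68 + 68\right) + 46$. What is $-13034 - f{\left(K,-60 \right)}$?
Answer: $- \frac{638786}{49} \approx -13036.0$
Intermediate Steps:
$K = 46$ ($K = 0 + 46 = 46$)
$f{\left(V,x \right)} = \frac{2 x}{-95 + V}$
$-13034 - f{\left(K,-60 \right)} = -13034 - 2 \left(-60\right) \frac{1}{-95 + 46} = -13034 - 2 \left(-60\right) \frac{1}{-49} = -13034 - 2 \left(-60\right) \left(- \frac{1}{49}\right) = -13034 - \frac{120}{49} = - \frac{638786}{49}$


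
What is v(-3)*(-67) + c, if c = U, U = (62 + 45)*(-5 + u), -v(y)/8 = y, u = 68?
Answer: 5133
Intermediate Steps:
v(y) = -8*y
U = 6741 (U = (62 + 45)*(-5 + 68) = 107*63 = 6741)
c = 6741
v(-3)*(-67) + c = -8*(-3)*(-67) + 6741 = 24*(-67) + 6741 = -1608 + 6741 = 5133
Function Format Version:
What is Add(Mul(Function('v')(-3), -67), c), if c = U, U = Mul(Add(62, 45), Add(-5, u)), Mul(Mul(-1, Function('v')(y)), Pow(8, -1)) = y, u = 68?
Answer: 5133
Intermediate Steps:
Function('v')(y) = Mul(-8, y)
U = 6741 (U = Mul(Add(62, 45), Add(-5, 68)) = Mul(107, 63) = 6741)
c = 6741
Add(Mul(Function('v')(-3), -67), c) = Add(Mul(Mul(-8, -3), -67), 6741) = Add(Mul(24, -67), 6741) = Add(-1608, 6741) = 5133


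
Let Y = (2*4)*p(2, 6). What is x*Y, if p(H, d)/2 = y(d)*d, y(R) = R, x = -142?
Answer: -81792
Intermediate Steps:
p(H, d) = 2*d**2 (p(H, d) = 2*(d*d) = 2*d**2)
Y = 576 (Y = (2*4)*(2*6**2) = 8*(2*36) = 8*72 = 576)
x*Y = -142*576 = -81792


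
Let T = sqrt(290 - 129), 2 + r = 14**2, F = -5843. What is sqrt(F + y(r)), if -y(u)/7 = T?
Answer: sqrt(-5843 - 7*sqrt(161)) ≈ 77.018*I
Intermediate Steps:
r = 194 (r = -2 + 14**2 = -2 + 196 = 194)
T = sqrt(161) ≈ 12.689
y(u) = -7*sqrt(161)
sqrt(F + y(r)) = sqrt(-5843 - 7*sqrt(161))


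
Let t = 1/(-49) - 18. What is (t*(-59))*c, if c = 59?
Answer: 3073723/49 ≈ 62729.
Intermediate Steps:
t = -883/49 (t = -1/49 - 18 = -883/49 ≈ -18.020)
(t*(-59))*c = -883/49*(-59)*59 = (52097/49)*59 = 3073723/49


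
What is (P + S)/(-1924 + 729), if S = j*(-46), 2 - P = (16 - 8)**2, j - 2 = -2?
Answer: 62/1195 ≈ 0.051883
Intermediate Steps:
j = 0 (j = 2 - 2 = 0)
P = -62 (P = 2 - (16 - 8)**2 = 2 - 1*8**2 = 2 - 1*64 = 2 - 64 = -62)
S = 0 (S = 0*(-46) = 0)
(P + S)/(-1924 + 729) = (-62 + 0)/(-1924 + 729) = -62/(-1195) = -62*(-1/1195) = 62/1195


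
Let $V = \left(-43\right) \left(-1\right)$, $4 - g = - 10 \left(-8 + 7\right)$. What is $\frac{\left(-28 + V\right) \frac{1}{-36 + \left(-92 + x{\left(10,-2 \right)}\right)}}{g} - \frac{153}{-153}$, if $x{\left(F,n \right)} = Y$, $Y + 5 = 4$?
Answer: $\frac{263}{258} \approx 1.0194$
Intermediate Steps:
$g = -6$ ($g = 4 - - 10 \left(-8 + 7\right) = 4 - \left(-10\right) \left(-1\right) = 4 - 10 = -6$)
$Y = -1$ ($Y = -5 + 4 = -1$)
$x{\left(F,n \right)} = -1$
$V = 43$
$\frac{\left(-28 + V\right) \frac{1}{-36 + \left(-92 + x{\left(10,-2 \right)}\right)}}{g} - \frac{153}{-153} = \frac{\left(-28 + 43\right) \frac{1}{-36 - 93}}{-6} - \frac{153}{-153} = \frac{15}{-36 - 93} \left(- \frac{1}{6}\right) - -1 = \frac{15}{-129} \left(- \frac{1}{6}\right) + 1 = 15 \left(- \frac{1}{129}\right) \left(- \frac{1}{6}\right) + 1 = \left(- \frac{5}{43}\right) \left(- \frac{1}{6}\right) + 1 = \frac{5}{258} + 1 = \frac{263}{258}$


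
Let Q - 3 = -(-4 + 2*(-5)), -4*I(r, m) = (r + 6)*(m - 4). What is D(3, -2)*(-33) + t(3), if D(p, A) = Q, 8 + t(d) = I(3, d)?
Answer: -2267/4 ≈ -566.75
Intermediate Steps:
I(r, m) = -(-4 + m)*(6 + r)/4 (I(r, m) = -(r + 6)*(m - 4)/4 = -(6 + r)*(-4 + m)/4 = -(-4 + m)*(6 + r)/4)
t(d) = 1 - 9*d/4 (t(d) = -8 + (6 + 3 - 3*d/2 - ¼*d*3) = -8 + (6 + 3 - 3*d/2 - 3*d/4) = -8 + (9 - 9*d/4) = 1 - 9*d/4)
Q = 17 (Q = 3 - (-4 + 2*(-5)) = 3 - (-4 - 10) = 3 - 1*(-14) = 3 + 14 = 17)
D(p, A) = 17
D(3, -2)*(-33) + t(3) = 17*(-33) + (1 - 9/4*3) = -561 + (1 - 27/4) = -561 - 23/4 = -2267/4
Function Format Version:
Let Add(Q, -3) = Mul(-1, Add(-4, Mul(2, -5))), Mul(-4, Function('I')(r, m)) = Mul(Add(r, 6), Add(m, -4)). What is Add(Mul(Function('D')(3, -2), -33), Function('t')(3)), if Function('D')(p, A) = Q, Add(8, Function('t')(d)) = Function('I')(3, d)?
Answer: Rational(-2267, 4) ≈ -566.75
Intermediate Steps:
Function('I')(r, m) = Mul(Rational(-1, 4), Add(-4, m), Add(6, r)) (Function('I')(r, m) = Mul(Rational(-1, 4), Mul(Add(r, 6), Add(m, -4))) = Mul(Rational(-1, 4), Mul(Add(6, r), Add(-4, m))) = Mul(Rational(-1, 4), Mul(Add(-4, m), Add(6, r))) = Mul(Rational(-1, 4), Add(-4, m), Add(6, r)))
Function('t')(d) = Add(1, Mul(Rational(-9, 4), d)) (Function('t')(d) = Add(-8, Add(6, 3, Mul(Rational(-3, 2), d), Mul(Rational(-1, 4), d, 3))) = Add(-8, Add(6, 3, Mul(Rational(-3, 2), d), Mul(Rational(-3, 4), d))) = Add(-8, Add(9, Mul(Rational(-9, 4), d))) = Add(1, Mul(Rational(-9, 4), d)))
Q = 17 (Q = Add(3, Mul(-1, Add(-4, Mul(2, -5)))) = Add(3, Mul(-1, Add(-4, -10))) = Add(3, Mul(-1, -14)) = Add(3, 14) = 17)
Function('D')(p, A) = 17
Add(Mul(Function('D')(3, -2), -33), Function('t')(3)) = Add(Mul(17, -33), Add(1, Mul(Rational(-9, 4), 3))) = Add(-561, Add(1, Rational(-27, 4))) = Add(-561, Rational(-23, 4)) = Rational(-2267, 4)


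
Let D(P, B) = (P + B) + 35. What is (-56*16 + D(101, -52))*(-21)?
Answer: 17052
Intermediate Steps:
D(P, B) = 35 + B + P (D(P, B) = (B + P) + 35 = 35 + B + P)
(-56*16 + D(101, -52))*(-21) = (-56*16 + (35 - 52 + 101))*(-21) = (-896 + 84)*(-21) = -812*(-21) = 17052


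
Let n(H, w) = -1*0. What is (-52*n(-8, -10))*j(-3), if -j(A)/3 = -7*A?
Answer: 0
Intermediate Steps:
n(H, w) = 0
j(A) = 21*A (j(A) = -(-21)*A = 21*A)
(-52*n(-8, -10))*j(-3) = (-52*0)*(21*(-3)) = 0*(-63) = 0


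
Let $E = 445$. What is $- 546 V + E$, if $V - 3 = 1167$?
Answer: $-638375$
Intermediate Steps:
$V = 1170$ ($V = 3 + 1167 = 1170$)
$- 546 V + E = \left(-546\right) 1170 + 445 = -638820 + 445 = -638375$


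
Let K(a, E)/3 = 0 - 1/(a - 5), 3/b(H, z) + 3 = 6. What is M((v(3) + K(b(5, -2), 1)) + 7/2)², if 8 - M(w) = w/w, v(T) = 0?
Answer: 49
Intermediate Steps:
b(H, z) = 1 (b(H, z) = 3/(-3 + 6) = 3/3 = 3*(⅓) = 1)
K(a, E) = -3/(-5 + a) (K(a, E) = 3*(0 - 1/(a - 5)) = 3*(0 - 1/(-5 + a)) = 3*(-1/(-5 + a)) = -3/(-5 + a))
M(w) = 7 (M(w) = 8 - w/w = 8 - 1*1 = 8 - 1 = 7)
M((v(3) + K(b(5, -2), 1)) + 7/2)² = 7² = 49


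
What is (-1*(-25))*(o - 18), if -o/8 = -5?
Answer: 550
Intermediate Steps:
o = 40 (o = -8*(-5) = 40)
(-1*(-25))*(o - 18) = (-1*(-25))*(40 - 18) = 25*22 = 550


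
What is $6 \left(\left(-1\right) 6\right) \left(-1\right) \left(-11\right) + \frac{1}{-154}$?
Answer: $- \frac{60985}{154} \approx -396.01$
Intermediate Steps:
$6 \left(\left(-1\right) 6\right) \left(-1\right) \left(-11\right) + \frac{1}{-154} = 6 \left(-6\right) \left(-1\right) \left(-11\right) - \frac{1}{154} = \left(-36\right) \left(-1\right) \left(-11\right) - \frac{1}{154} = 36 \left(-11\right) - \frac{1}{154} = -396 - \frac{1}{154} = - \frac{60985}{154}$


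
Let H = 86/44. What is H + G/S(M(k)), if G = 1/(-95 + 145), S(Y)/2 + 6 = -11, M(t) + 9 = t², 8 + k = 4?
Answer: 36539/18700 ≈ 1.9540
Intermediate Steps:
k = -4 (k = -8 + 4 = -4)
M(t) = -9 + t²
S(Y) = -34 (S(Y) = -12 + 2*(-11) = -12 - 22 = -34)
G = 1/50 ≈ 0.020000
H = 43/22 (H = 86*(1/44) = 43/22 ≈ 1.9545)
H + G/S(M(k)) = 43/22 + (1/50)/(-34) = 43/22 + (1/50)*(-1/34) = 43/22 - 1/1700 = 36539/18700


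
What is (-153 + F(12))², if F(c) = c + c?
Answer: 16641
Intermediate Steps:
F(c) = 2*c
(-153 + F(12))² = (-153 + 2*12)² = (-153 + 24)² = (-129)² = 16641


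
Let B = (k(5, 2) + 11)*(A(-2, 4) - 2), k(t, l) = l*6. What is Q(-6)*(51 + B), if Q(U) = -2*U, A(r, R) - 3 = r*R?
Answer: -1320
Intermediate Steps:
A(r, R) = 3 + R*r (A(r, R) = 3 + r*R = 3 + R*r)
k(t, l) = 6*l
B = -161 (B = (6*2 + 11)*((3 + 4*(-2)) - 2) = (12 + 11)*((3 - 8) - 2) = 23*(-5 - 2) = 23*(-7) = -161)
Q(-6)*(51 + B) = (-2*(-6))*(51 - 161) = 12*(-110) = -1320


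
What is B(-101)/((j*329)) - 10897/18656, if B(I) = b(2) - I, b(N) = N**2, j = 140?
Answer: -3571121/6137824 ≈ -0.58182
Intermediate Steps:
B(I) = 4 - I (B(I) = 2**2 - I = 4 - I)
B(-101)/((j*329)) - 10897/18656 = (4 - 1*(-101))/((140*329)) - 10897/18656 = (4 + 101)/46060 - 10897*1/18656 = 105*(1/46060) - 10897/18656 = 3/1316 - 10897/18656 = -3571121/6137824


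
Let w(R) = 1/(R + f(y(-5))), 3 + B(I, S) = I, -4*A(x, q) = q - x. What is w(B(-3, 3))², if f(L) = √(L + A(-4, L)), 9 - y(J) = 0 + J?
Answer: 4/(12 - √38)² ≈ 0.11746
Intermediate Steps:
A(x, q) = -q/4 + x/4 (A(x, q) = -(q - x)/4 = -q/4 + x/4)
y(J) = 9 - J (y(J) = 9 - (0 + J) = 9 - J)
B(I, S) = -3 + I
f(L) = √(-1 + 3*L/4) (f(L) = √(L + (-L/4 + (¼)*(-4))) = √(L + (-L/4 - 1)) = √(L + (-1 - L/4)) = √(-1 + 3*L/4))
w(R) = 1/(R + √38/2) (w(R) = 1/(R + √(-4 + 3*(9 - 1*(-5)))/2) = 1/(R + √(-4 + 3*(9 + 5))/2) = 1/(R + √(-4 + 3*14)/2) = 1/(R + √(-4 + 42)/2) = 1/(R + √38/2))
w(B(-3, 3))² = (2/(√38 + 2*(-3 - 3)))² = (2/(√38 + 2*(-6)))² = (2/(√38 - 12))² = (2/(-12 + √38))² = 4/(-12 + √38)²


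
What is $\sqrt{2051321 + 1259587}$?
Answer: $2 \sqrt{827727} \approx 1819.6$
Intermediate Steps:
$\sqrt{2051321 + 1259587} = \sqrt{3310908} = 2 \sqrt{827727}$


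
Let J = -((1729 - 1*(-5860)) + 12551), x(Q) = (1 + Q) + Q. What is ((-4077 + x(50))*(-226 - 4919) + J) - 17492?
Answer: 20418888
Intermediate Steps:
x(Q) = 1 + 2*Q
J = -20140 (J = -((1729 + 5860) + 12551) = -(7589 + 12551) = -1*20140 = -20140)
((-4077 + x(50))*(-226 - 4919) + J) - 17492 = ((-4077 + (1 + 2*50))*(-226 - 4919) - 20140) - 17492 = ((-4077 + (1 + 100))*(-5145) - 20140) - 17492 = ((-4077 + 101)*(-5145) - 20140) - 17492 = (-3976*(-5145) - 20140) - 17492 = (20456520 - 20140) - 17492 = 20436380 - 17492 = 20418888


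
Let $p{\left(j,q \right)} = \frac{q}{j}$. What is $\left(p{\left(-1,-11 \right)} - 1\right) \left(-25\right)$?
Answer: $-250$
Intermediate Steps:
$\left(p{\left(-1,-11 \right)} - 1\right) \left(-25\right) = \left(- \frac{11}{-1} - 1\right) \left(-25\right) = \left(\left(-11\right) \left(-1\right) - 1\right) \left(-25\right) = \left(11 - 1\right) \left(-25\right) = 10 \left(-25\right) = -250$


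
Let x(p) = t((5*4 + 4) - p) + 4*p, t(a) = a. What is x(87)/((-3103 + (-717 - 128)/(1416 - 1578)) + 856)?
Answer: -46170/363169 ≈ -0.12713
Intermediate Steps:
x(p) = 24 + 3*p (x(p) = ((5*4 + 4) - p) + 4*p = ((20 + 4) - p) + 4*p = (24 - p) + 4*p = 24 + 3*p)
x(87)/((-3103 + (-717 - 128)/(1416 - 1578)) + 856) = (24 + 3*87)/((-3103 + (-717 - 128)/(1416 - 1578)) + 856) = (24 + 261)/((-3103 - 845/(-162)) + 856) = 285/((-3103 - 845*(-1/162)) + 856) = 285/((-3103 + 845/162) + 856) = 285/(-501841/162 + 856) = 285/(-363169/162) = 285*(-162/363169) = -46170/363169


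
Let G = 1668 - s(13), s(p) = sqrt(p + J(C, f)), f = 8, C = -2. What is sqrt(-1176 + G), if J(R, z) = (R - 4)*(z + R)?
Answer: sqrt(492 - I*sqrt(23)) ≈ 22.181 - 0.1081*I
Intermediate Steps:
J(R, z) = (-4 + R)*(R + z)
s(p) = sqrt(-36 + p) (s(p) = sqrt(p + ((-2)**2 - 4*(-2) - 4*8 - 2*8)) = sqrt(p + (4 + 8 - 32 - 16)) = sqrt(p - 36) = sqrt(-36 + p))
G = 1668 - I*sqrt(23) (G = 1668 - sqrt(-36 + 13) = 1668 - sqrt(-23) = 1668 - I*sqrt(23) ≈ 1668.0 - 4.7958*I)
sqrt(-1176 + G) = sqrt(-1176 + (1668 - I*sqrt(23))) = sqrt(492 - I*sqrt(23))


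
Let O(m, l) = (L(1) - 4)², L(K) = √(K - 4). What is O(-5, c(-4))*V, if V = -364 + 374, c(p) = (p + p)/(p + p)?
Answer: 130 - 80*I*√3 ≈ 130.0 - 138.56*I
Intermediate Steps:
L(K) = √(-4 + K)
c(p) = 1 (c(p) = (2*p)/((2*p)) = (2*p)*(1/(2*p)) = 1)
O(m, l) = (-4 + I*√3)² (O(m, l) = (√(-4 + 1) - 4)² = (√(-3) - 4)² = (I*√3 - 4)² = (-4 + I*√3)²)
V = 10
O(-5, c(-4))*V = (4 - I*√3)²*10 = 10*(4 - I*√3)²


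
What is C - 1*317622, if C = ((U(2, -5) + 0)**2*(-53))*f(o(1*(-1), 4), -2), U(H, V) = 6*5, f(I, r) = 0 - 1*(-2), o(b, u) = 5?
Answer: -413022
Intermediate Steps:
f(I, r) = 2 (f(I, r) = 0 + 2 = 2)
U(H, V) = 30
C = -95400 (C = ((30 + 0)**2*(-53))*2 = (30**2*(-53))*2 = (900*(-53))*2 = -47700*2 = -95400)
C - 1*317622 = -95400 - 1*317622 = -95400 - 317622 = -413022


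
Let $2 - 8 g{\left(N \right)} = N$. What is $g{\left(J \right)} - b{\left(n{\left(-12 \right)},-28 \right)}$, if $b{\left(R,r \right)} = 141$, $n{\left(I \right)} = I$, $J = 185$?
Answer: $- \frac{1311}{8} \approx -163.88$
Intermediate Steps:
$g{\left(N \right)} = \frac{1}{4} - \frac{N}{8}$
$g{\left(J \right)} - b{\left(n{\left(-12 \right)},-28 \right)} = \left(\frac{1}{4} - \frac{185}{8}\right) - 141 = - \frac{183}{8} - 141 = - \frac{1311}{8}$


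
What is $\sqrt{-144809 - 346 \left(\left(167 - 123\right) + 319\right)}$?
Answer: $i \sqrt{270407} \approx 520.01 i$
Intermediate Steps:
$\sqrt{-144809 - 346 \left(\left(167 - 123\right) + 319\right)} = \sqrt{-144809 - 346 \left(44 + 319\right)} = \sqrt{-144809 - 125598} = \sqrt{-270407} = i \sqrt{270407}$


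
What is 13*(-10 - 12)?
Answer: -286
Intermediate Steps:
13*(-10 - 12) = 13*(-22) = -286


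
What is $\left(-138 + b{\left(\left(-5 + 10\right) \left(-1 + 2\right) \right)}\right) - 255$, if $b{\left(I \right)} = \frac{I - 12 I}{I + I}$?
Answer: $- \frac{797}{2} \approx -398.5$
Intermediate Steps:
$b{\left(I \right)} = - \frac{11}{2}$ ($b{\left(I \right)} = \frac{\left(-11\right) I}{2 I} = - 11 I \frac{1}{2 I} = - \frac{11}{2}$)
$\left(-138 + b{\left(\left(-5 + 10\right) \left(-1 + 2\right) \right)}\right) - 255 = \left(-138 - \frac{11}{2}\right) - 255 = - \frac{287}{2} - 255 = - \frac{797}{2}$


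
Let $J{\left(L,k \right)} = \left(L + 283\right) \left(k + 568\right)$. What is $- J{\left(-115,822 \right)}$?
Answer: $-233520$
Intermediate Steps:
$J{\left(L,k \right)} = \left(283 + L\right) \left(568 + k\right)$
$- J{\left(-115,822 \right)} = - (160744 + 283 \cdot 822 + 568 \left(-115\right) - 94530) = - (160744 + 232626 - 65320 - 94530) = \left(-1\right) 233520 = -233520$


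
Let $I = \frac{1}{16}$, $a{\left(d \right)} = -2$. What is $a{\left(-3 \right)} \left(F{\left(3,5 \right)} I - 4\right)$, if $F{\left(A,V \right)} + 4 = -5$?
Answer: $\frac{73}{8} \approx 9.125$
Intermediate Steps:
$F{\left(A,V \right)} = -9$ ($F{\left(A,V \right)} = -4 - 5 = -9$)
$I = \frac{1}{16} \approx 0.0625$
$a{\left(-3 \right)} \left(F{\left(3,5 \right)} I - 4\right) = - 2 \left(\left(-9\right) \frac{1}{16} - 4\right) = - 2 \left(- \frac{9}{16} - 4\right) = \left(-2\right) \left(- \frac{73}{16}\right) = \frac{73}{8}$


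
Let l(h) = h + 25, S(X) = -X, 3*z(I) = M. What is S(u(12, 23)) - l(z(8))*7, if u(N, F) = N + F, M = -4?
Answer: -602/3 ≈ -200.67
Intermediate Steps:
z(I) = -4/3 (z(I) = (⅓)*(-4) = -4/3)
u(N, F) = F + N
l(h) = 25 + h
S(u(12, 23)) - l(z(8))*7 = -(23 + 12) - (25 - 4/3)*7 = -1*35 - 71*7/3 = -35 - 1*497/3 = -35 - 497/3 = -602/3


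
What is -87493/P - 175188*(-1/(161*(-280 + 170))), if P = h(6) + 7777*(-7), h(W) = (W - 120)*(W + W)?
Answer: -4113607843/494170985 ≈ -8.3243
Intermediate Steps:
h(W) = 2*W*(-120 + W) (h(W) = (-120 + W)*(2*W) = 2*W*(-120 + W))
P = -55807 (P = 2*6*(-120 + 6) + 7777*(-7) = 2*6*(-114) - 54439 = -1368 - 54439 = -55807)
-87493/P - 175188*(-1/(161*(-280 + 170))) = -87493/(-55807) - 175188*(-1/(161*(-280 + 170))) = -87493*(-1/55807) - 175188/((-161*(-110))) = 87493/55807 - 175188/17710 = 87493/55807 - 175188*1/17710 = 87493/55807 - 87594/8855 = -4113607843/494170985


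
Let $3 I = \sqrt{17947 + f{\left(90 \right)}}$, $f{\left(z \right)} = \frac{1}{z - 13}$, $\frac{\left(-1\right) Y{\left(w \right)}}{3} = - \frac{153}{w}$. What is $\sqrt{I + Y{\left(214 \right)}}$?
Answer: $\frac{\sqrt{5241437586 + 42315504 \sqrt{6650490}}}{49434} \approx 6.8411$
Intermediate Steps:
$Y{\left(w \right)} = \frac{459}{w}$ ($Y{\left(w \right)} = - 3 \left(- \frac{153}{w}\right) = \frac{459}{w}$)
$f{\left(z \right)} = \frac{1}{-13 + z}$
$I = \frac{4 \sqrt{6650490}}{231}$ ($I = \frac{\sqrt{17947 + \frac{1}{-13 + 90}}}{3} = \frac{\sqrt{17947 + \frac{1}{77}}}{3} = \frac{\sqrt{\frac{1381920}{77}}}{3} = \frac{\frac{4}{77} \sqrt{6650490}}{3} = \frac{4 \sqrt{6650490}}{231} \approx 44.656$)
$\sqrt{I + Y{\left(214 \right)}} = \sqrt{\frac{4 \sqrt{6650490}}{231} + \frac{459}{214}} = \sqrt{\frac{459}{214} + \frac{4 \sqrt{6650490}}{231}}$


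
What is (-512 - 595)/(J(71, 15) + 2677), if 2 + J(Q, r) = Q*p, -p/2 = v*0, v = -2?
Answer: -1107/2675 ≈ -0.41383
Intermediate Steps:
p = 0 (p = -(-4)*0 = -2*0 = 0)
J(Q, r) = -2 (J(Q, r) = -2 + Q*0 = -2 + 0 = -2)
(-512 - 595)/(J(71, 15) + 2677) = (-512 - 595)/(-2 + 2677) = -1107/2675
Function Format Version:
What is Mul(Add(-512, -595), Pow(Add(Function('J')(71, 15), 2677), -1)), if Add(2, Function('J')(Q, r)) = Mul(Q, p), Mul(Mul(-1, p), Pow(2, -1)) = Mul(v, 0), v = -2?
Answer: Rational(-1107, 2675) ≈ -0.41383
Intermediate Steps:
p = 0 (p = Mul(-2, Mul(-2, 0)) = Mul(-2, 0) = 0)
Function('J')(Q, r) = -2 (Function('J')(Q, r) = Add(-2, Mul(Q, 0)) = Add(-2, 0) = -2)
Mul(Add(-512, -595), Pow(Add(Function('J')(71, 15), 2677), -1)) = Mul(Add(-512, -595), Pow(Add(-2, 2677), -1)) = Mul(-1107, Pow(2675, -1)) = Mul(-1107, Rational(1, 2675)) = Rational(-1107, 2675)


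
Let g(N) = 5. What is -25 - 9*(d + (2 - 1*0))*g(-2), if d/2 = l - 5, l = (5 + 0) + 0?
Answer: -115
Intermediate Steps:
l = 5 (l = 5 + 0 = 5)
d = 0 (d = 2*(5 - 5) = 2*0 = 0)
-25 - 9*(d + (2 - 1*0))*g(-2) = -25 - 9*(0 + (2 - 1*0))*5 = -25 - 9*(0 + (2 + 0))*5 = -25 - 9*(0 + 2)*5 = -25 - 18*5 = -25 - 9*10 = -25 - 90 = -115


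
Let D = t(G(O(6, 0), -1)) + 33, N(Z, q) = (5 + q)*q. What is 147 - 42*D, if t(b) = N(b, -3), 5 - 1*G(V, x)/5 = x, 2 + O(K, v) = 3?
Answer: -987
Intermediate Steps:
O(K, v) = 1 (O(K, v) = -2 + 3 = 1)
N(Z, q) = q*(5 + q)
G(V, x) = 25 - 5*x
t(b) = -6 (t(b) = -3*(5 - 3) = -3*2 = -6)
D = 27 (D = -6 + 33 = 27)
147 - 42*D = 147 - 42*27 = 147 - 1134 = -987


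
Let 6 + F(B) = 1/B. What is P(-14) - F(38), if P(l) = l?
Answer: -305/38 ≈ -8.0263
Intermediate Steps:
F(B) = -6 + 1/B
P(-14) - F(38) = -14 - (-6 + 1/38) = -14 - 1*(-227/38) = -14 + 227/38 = -305/38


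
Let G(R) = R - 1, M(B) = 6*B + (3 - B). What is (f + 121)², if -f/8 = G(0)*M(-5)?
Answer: 3025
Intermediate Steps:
M(B) = 3 + 5*B
G(R) = -1 + R
f = -176 (f = -8*(-1 + 0)*(3 + 5*(-5)) = -(-8)*(3 - 25) = -(-8)*(-22) = -8*22 = -176)
(f + 121)² = (-176 + 121)² = (-55)² = 3025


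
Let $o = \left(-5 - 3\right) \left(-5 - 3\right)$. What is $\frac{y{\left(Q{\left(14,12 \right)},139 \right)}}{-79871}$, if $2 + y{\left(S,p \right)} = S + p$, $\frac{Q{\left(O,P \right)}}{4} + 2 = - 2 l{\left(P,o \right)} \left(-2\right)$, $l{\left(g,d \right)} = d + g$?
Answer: $- \frac{1345}{79871} \approx -0.01684$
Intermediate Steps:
$o = 64$ ($o = \left(-8\right) \left(-8\right) = 64$)
$Q{\left(O,P \right)} = 1016 + 16 P$ ($Q{\left(O,P \right)} = -8 + 4 - 2 \left(64 + P\right) \left(-2\right) = -8 + 4 \left(-128 - 2 P\right) \left(-2\right) = -8 + 4 \left(256 + 4 P\right) = -8 + \left(1024 + 16 P\right) = 1016 + 16 P$)
$y{\left(S,p \right)} = -2 + S + p$ ($y{\left(S,p \right)} = -2 + \left(S + p\right) = -2 + S + p$)
$\frac{y{\left(Q{\left(14,12 \right)},139 \right)}}{-79871} = \frac{-2 + \left(1016 + 16 \cdot 12\right) + 139}{-79871} = \left(-2 + \left(1016 + 192\right) + 139\right) \left(- \frac{1}{79871}\right) = \left(-2 + 1208 + 139\right) \left(- \frac{1}{79871}\right) = 1345 \left(- \frac{1}{79871}\right) = - \frac{1345}{79871}$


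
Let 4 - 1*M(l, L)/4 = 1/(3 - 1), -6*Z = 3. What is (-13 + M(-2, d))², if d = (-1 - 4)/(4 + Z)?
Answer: 1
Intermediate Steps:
Z = -½ (Z = -⅙*3 = -½ ≈ -0.50000)
d = -10/7 (d = (-1 - 4)/(4 - ½) = -5/7/2 = -5*2/7 = -10/7 ≈ -1.4286)
M(l, L) = 14 (M(l, L) = 16 - 4/(3 - 1) = 16 - 4/2 = 16 - 4*½ = 16 - 2 = 14)
(-13 + M(-2, d))² = (-13 + 14)² = 1² = 1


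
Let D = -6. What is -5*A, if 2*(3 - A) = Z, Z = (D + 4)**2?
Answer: -5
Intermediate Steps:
Z = 4 (Z = (-6 + 4)**2 = (-2)**2 = 4)
A = 1 (A = 3 - 1/2*4 = 3 - 2 = 1)
-5*A = -5*1 = -5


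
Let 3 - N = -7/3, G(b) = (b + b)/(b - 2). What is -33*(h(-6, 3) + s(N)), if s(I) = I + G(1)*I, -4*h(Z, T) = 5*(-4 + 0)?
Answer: 11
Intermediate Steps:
h(Z, T) = 5 (h(Z, T) = -5*(-4 + 0)/4 = -5*(-4)/4 = -1/4*(-20) = 5)
G(b) = 2*b/(-2 + b) (G(b) = (2*b)/(-2 + b) = 2*b/(-2 + b))
N = 16/3 (N = 3 - (-7)/3 = 3 - 1*(-7/3) = 3 + 7/3 = 16/3 ≈ 5.3333)
s(I) = -I (s(I) = I + (2*1/(-2 + 1))*I = I + (2*1/(-1))*I = I + (2*1*(-1))*I = I - 2*I = -I)
-33*(h(-6, 3) + s(N)) = -33*(5 - 1*16/3) = -33*(5 - 16/3) = -33*(-1/3) = 11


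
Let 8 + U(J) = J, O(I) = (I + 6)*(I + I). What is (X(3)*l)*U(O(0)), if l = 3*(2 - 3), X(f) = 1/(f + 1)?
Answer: 6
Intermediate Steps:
X(f) = 1/(1 + f)
O(I) = 2*I*(6 + I) (O(I) = (6 + I)*(2*I) = 2*I*(6 + I))
U(J) = -8 + J
l = -3 (l = 3*(-1) = -3)
(X(3)*l)*U(O(0)) = (-3/(1 + 3))*(-8 + 2*0*(6 + 0)) = (-3/4)*(-8 + 2*0*6) = ((¼)*(-3))*(-8 + 0) = -¾*(-8) = 6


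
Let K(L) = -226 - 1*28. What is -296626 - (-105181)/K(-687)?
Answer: -75448185/254 ≈ -2.9704e+5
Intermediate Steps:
K(L) = -254 (K(L) = -226 - 28 = -254)
-296626 - (-105181)/K(-687) = -296626 - (-105181)/(-254) = -296626 - (-105181)*(-1)/254 = -296626 - 1*105181/254 = -296626 - 105181/254 = -75448185/254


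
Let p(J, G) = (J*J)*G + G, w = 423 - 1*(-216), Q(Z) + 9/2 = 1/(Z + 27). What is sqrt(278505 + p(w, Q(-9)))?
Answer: I*sqrt(13826335)/3 ≈ 1239.5*I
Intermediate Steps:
Q(Z) = -9/2 + 1/(27 + Z) (Q(Z) = -9/2 + 1/(Z + 27) = -9/2 + 1/(27 + Z))
w = 639 (w = 423 + 216 = 639)
p(J, G) = G + G*J**2 (p(J, G) = J**2*G + G = G*J**2 + G = G + G*J**2)
sqrt(278505 + p(w, Q(-9))) = sqrt(278505 + ((-241 - 9*(-9))/(2*(27 - 9)))*(1 + 639**2)) = sqrt(278505 + ((1/2)*(-241 + 81)/18)*(1 + 408321)) = sqrt(278505 + ((1/2)*(1/18)*(-160))*408322) = sqrt(278505 - 40/9*408322) = sqrt(278505 - 16332880/9) = sqrt(-13826335/9) = I*sqrt(13826335)/3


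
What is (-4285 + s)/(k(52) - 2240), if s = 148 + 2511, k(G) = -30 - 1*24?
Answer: 813/1147 ≈ 0.70881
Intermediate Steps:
k(G) = -54 (k(G) = -30 - 24 = -54)
s = 2659
(-4285 + s)/(k(52) - 2240) = (-4285 + 2659)/(-54 - 2240) = -1626/(-2294) = -1626*(-1/2294) = 813/1147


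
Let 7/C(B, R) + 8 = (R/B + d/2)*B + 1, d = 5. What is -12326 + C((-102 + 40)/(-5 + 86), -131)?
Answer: -19955875/1619 ≈ -12326.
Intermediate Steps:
C(B, R) = 7/(-7 + B*(5/2 + R/B)) (C(B, R) = 7/(-8 + ((R/B + 5/2)*B + 1)) = 7/(-8 + ((5/2 + R/B)*B + 1)) = 7/(-8 + (B*(5/2 + R/B) + 1)) = 7/(-8 + (1 + B*(5/2 + R/B))) = 7/(-7 + B*(5/2 + R/B)))
-12326 + C((-102 + 40)/(-5 + 86), -131) = -12326 + 14/(-14 + 2*(-131) + 5*((-102 + 40)/(-5 + 86))) = -12326 + 14/(-14 - 262 + 5*(-62/81)) = -12326 + 14/(-14 - 262 - 310/81) = -12326 + 14/(-22666/81) = -12326 + 14*(-81/22666) = -12326 - 81/1619 = -19955875/1619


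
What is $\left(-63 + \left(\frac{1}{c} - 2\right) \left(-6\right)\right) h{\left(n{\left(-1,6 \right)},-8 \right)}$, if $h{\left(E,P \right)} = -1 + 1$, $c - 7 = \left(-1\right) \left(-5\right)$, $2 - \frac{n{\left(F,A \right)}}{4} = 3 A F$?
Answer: $0$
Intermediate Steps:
$n{\left(F,A \right)} = 8 - 12 A F$ ($n{\left(F,A \right)} = 8 - 4 \cdot 3 A F = 8 - 12 A F$)
$c = 12$ ($c = 7 - -5 = 7 + 5 = 12$)
$h{\left(E,P \right)} = 0$
$\left(-63 + \left(\frac{1}{c} - 2\right) \left(-6\right)\right) h{\left(n{\left(-1,6 \right)},-8 \right)} = \left(-63 + \left(\frac{1}{12} - 2\right) \left(-6\right)\right) 0 = \left(-63 - - \frac{23}{2}\right) 0 = \left(-63 + \frac{23}{2}\right) 0 = \left(- \frac{103}{2}\right) 0 = 0$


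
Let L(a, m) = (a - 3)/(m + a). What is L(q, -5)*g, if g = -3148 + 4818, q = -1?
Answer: 3340/3 ≈ 1113.3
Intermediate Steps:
L(a, m) = (-3 + a)/(a + m)
g = 1670
L(q, -5)*g = ((-3 - 1)/(-1 - 5))*1670 = (-4/(-6))*1670 = -⅙*(-4)*1670 = (⅔)*1670 = 3340/3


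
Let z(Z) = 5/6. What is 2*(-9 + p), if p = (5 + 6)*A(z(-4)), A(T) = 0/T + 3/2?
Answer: 15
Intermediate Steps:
z(Z) = 5/6 (z(Z) = 5*(1/6) = 5/6)
A(T) = 3/2 (A(T) = 0 + 3*(1/2) = 0 + 3/2 = 3/2)
p = 33/2 (p = (5 + 6)*(3/2) = 11*(3/2) = 33/2 ≈ 16.500)
2*(-9 + p) = 2*(-9 + 33/2) = 2*(15/2) = 15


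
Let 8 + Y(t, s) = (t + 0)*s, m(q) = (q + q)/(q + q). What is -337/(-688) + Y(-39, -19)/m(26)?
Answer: 504641/688 ≈ 733.49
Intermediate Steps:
m(q) = 1 (m(q) = (2*q)/((2*q)) = (2*q)*(1/(2*q)) = 1)
Y(t, s) = -8 + s*t (Y(t, s) = -8 + (t + 0)*s = -8 + t*s = -8 + s*t)
-337/(-688) + Y(-39, -19)/m(26) = -337/(-688) + (-8 - 19*(-39))/1 = -337*(-1/688) + (-8 + 741)*1 = 337/688 + 733*1 = 337/688 + 733 = 504641/688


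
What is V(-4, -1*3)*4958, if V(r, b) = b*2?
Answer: -29748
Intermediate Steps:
V(r, b) = 2*b
V(-4, -1*3)*4958 = (2*(-1*3))*4958 = (2*(-3))*4958 = -6*4958 = -29748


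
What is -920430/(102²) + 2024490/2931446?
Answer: -4374392235/49834582 ≈ -87.778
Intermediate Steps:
-920430/(102²) + 2024490/2931446 = -920430/10404 + 2024490*(1/2931446) = -920430*1/10404 + 1012245/1465723 = -51135/578 + 1012245/1465723 = -4374392235/49834582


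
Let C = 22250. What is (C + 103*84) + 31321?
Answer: 62223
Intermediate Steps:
(C + 103*84) + 31321 = (22250 + 103*84) + 31321 = (22250 + 8652) + 31321 = 30902 + 31321 = 62223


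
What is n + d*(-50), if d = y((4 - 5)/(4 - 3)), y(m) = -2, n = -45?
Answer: 55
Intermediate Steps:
d = -2
n + d*(-50) = -45 - 2*(-50) = -45 + 100 = 55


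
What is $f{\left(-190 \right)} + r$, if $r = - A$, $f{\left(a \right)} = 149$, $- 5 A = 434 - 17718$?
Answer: $- \frac{16539}{5} \approx -3307.8$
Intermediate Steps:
$A = \frac{17284}{5}$ ($A = - \frac{434 - 17718}{5} = \left(- \frac{1}{5}\right) \left(-17284\right) = \frac{17284}{5} \approx 3456.8$)
$r = - \frac{17284}{5}$ ($r = \left(-1\right) \frac{17284}{5} = - \frac{17284}{5} \approx -3456.8$)
$f{\left(-190 \right)} + r = 149 - \frac{17284}{5} = - \frac{16539}{5}$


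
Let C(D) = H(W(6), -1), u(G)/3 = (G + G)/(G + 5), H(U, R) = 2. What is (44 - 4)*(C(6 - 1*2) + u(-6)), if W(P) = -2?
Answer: 1520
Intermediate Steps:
u(G) = 6*G/(5 + G) (u(G) = 3*((G + G)/(G + 5)) = 3*((2*G)/(5 + G)) = 3*(2*G/(5 + G)) = 6*G/(5 + G))
C(D) = 2
(44 - 4)*(C(6 - 1*2) + u(-6)) = (44 - 4)*(2 + 6*(-6)/(5 - 6)) = 40*(2 + 6*(-6)/(-1)) = 40*(2 + 6*(-6)*(-1)) = 40*(2 + 36) = 40*38 = 1520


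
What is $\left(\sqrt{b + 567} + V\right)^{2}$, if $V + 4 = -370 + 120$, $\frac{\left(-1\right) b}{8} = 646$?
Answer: $\left(254 - i \sqrt{4601}\right)^{2} \approx 59915.0 - 34458.0 i$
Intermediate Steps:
$b = -5168$ ($b = \left(-8\right) 646 = -5168$)
$V = -254$ ($V = -4 + \left(-370 + 120\right) = -4 - 250 = -254$)
$\left(\sqrt{b + 567} + V\right)^{2} = \left(\sqrt{-5168 + 567} - 254\right)^{2} = \left(\sqrt{-4601} - 254\right)^{2} = \left(i \sqrt{4601} - 254\right)^{2} = \left(-254 + i \sqrt{4601}\right)^{2}$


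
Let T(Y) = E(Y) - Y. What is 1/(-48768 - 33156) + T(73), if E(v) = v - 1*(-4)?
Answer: 327695/81924 ≈ 4.0000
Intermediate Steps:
E(v) = 4 + v (E(v) = v + 4 = 4 + v)
T(Y) = 4 (T(Y) = (4 + Y) - Y = 4)
1/(-48768 - 33156) + T(73) = 1/(-48768 - 33156) + 4 = 1/(-81924) + 4 = -1/81924 + 4 = 327695/81924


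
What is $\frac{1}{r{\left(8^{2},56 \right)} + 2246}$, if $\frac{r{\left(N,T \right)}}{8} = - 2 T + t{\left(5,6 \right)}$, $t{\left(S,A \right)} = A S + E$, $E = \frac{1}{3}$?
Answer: $\frac{3}{4778} \approx 0.00062788$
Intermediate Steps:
$E = \frac{1}{3} \approx 0.33333$
$t{\left(S,A \right)} = \frac{1}{3} + A S$ ($t{\left(S,A \right)} = A S + \frac{1}{3} = \frac{1}{3} + A S$)
$r{\left(N,T \right)} = \frac{728}{3} - 16 T$ ($r{\left(N,T \right)} = 8 \left(- 2 T + \left(\frac{1}{3} + 6 \cdot 5\right)\right) = 8 \left(- 2 T + \left(\frac{1}{3} + 30\right)\right) = 8 \left(- 2 T + \frac{91}{3}\right) = 8 \left(\frac{91}{3} - 2 T\right) = \frac{728}{3} - 16 T$)
$\frac{1}{r{\left(8^{2},56 \right)} + 2246} = \frac{1}{\left(\frac{728}{3} - 896\right) + 2246} = \frac{1}{- \frac{1960}{3} + 2246} = \frac{1}{\frac{4778}{3}} = \frac{3}{4778}$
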